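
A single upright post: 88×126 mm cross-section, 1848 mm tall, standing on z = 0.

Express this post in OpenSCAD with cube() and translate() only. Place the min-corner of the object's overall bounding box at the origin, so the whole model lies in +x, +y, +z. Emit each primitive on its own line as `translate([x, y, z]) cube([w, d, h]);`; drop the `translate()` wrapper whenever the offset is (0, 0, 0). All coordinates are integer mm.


cube([88, 126, 1848]);


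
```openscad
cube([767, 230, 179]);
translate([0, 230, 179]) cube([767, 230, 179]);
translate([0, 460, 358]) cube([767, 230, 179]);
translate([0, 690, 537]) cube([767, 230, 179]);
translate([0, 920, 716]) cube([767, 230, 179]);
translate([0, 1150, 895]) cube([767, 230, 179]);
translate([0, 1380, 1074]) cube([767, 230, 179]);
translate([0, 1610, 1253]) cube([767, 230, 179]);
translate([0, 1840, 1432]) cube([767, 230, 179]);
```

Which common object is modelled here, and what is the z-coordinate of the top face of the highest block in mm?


A staircase. The total rise is 1611 mm.

9 identical blocks, each offset up and back from the previous — a staircase. Each step is 179 mm tall and there are 9 of them, so the total rise is 9 × 179 = 1611 mm.


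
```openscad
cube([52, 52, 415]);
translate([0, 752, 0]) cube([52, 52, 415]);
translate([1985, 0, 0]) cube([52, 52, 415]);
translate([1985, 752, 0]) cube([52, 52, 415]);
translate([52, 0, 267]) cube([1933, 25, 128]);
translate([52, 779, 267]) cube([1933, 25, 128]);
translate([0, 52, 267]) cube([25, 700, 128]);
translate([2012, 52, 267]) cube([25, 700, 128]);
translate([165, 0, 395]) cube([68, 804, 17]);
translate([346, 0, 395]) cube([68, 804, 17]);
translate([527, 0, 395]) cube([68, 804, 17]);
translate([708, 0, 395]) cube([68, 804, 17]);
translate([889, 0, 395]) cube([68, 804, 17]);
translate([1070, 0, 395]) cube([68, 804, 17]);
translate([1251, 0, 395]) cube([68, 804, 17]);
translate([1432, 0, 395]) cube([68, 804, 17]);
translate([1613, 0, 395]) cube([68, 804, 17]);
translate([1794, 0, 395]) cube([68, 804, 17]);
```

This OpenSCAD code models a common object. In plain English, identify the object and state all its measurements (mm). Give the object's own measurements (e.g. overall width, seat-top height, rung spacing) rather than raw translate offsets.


A bed frame 2037 mm long (x) by 804 mm wide (y). Four 52×52 mm corner posts, 415 mm tall, at the corners of the footprint. Four rails of 25 mm thickness and 128 mm height run between adjacent posts with their undersides at z = 267 mm, their outer faces flush with the outside of the frame (the two x-running rails run between the posts' inner faces; the two y-running rails run between the posts' inner faces). 10 slats, each 68 mm wide (x) and 17 mm thick, lie across the top of the two x-running rails, running the full 804 mm width of the frame in y; along x they sit between the end posts with a 113 mm gap after the −x posts and between neighbouring slats, leaving 123 mm before the +x posts.


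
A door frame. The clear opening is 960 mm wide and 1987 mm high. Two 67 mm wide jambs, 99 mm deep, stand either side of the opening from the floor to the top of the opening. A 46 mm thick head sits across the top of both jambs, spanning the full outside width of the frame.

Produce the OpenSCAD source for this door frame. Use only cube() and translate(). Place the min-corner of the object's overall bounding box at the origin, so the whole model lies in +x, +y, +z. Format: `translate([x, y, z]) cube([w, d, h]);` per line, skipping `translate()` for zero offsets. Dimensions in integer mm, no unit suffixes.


cube([67, 99, 1987]);
translate([1027, 0, 0]) cube([67, 99, 1987]);
translate([0, 0, 1987]) cube([1094, 99, 46]);


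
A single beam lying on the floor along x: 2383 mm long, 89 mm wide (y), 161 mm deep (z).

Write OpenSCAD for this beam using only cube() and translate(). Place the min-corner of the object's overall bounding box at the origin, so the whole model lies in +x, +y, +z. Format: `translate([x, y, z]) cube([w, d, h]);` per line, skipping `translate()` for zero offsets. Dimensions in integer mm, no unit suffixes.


cube([2383, 89, 161]);


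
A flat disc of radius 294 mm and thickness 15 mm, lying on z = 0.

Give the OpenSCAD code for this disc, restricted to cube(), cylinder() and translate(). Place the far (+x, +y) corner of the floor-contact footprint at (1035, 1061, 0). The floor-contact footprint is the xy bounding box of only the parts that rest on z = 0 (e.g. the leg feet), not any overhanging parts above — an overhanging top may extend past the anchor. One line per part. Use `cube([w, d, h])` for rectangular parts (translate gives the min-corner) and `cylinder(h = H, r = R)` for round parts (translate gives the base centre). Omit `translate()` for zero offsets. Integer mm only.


translate([741, 767, 0]) cylinder(h = 15, r = 294);


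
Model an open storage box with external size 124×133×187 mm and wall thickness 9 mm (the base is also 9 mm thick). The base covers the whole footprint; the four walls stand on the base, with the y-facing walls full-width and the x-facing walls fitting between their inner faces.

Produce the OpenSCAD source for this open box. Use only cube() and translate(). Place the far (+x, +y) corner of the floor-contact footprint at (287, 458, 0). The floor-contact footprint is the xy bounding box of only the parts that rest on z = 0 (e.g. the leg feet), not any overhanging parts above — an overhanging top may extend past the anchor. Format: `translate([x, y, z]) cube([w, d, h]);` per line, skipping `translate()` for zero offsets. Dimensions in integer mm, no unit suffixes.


translate([163, 325, 0]) cube([124, 133, 9]);
translate([163, 325, 9]) cube([124, 9, 178]);
translate([163, 449, 9]) cube([124, 9, 178]);
translate([163, 334, 9]) cube([9, 115, 178]);
translate([278, 334, 9]) cube([9, 115, 178]);


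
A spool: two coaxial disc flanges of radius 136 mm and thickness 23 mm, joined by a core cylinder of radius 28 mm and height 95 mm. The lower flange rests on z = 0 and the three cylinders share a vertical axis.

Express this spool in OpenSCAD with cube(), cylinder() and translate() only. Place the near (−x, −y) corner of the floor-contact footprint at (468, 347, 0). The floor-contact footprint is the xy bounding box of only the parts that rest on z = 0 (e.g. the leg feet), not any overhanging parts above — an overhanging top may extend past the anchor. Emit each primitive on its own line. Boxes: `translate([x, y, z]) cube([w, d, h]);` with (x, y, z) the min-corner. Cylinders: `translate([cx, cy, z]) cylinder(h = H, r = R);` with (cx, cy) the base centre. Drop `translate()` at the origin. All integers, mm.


translate([604, 483, 0]) cylinder(h = 23, r = 136);
translate([604, 483, 23]) cylinder(h = 95, r = 28);
translate([604, 483, 118]) cylinder(h = 23, r = 136);


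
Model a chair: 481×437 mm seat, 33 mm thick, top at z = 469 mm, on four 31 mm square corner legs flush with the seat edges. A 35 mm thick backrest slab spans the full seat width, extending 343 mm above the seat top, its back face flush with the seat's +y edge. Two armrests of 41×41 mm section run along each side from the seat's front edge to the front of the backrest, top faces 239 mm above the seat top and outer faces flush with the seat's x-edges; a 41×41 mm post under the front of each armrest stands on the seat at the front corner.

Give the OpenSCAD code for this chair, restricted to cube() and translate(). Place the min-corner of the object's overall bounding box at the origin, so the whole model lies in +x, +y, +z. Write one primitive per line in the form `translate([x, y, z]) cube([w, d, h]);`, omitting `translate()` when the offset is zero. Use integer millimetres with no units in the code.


translate([0, 0, 436]) cube([481, 437, 33]);
cube([31, 31, 436]);
translate([450, 0, 0]) cube([31, 31, 436]);
translate([0, 406, 0]) cube([31, 31, 436]);
translate([450, 406, 0]) cube([31, 31, 436]);
translate([0, 402, 469]) cube([481, 35, 343]);
translate([0, 0, 667]) cube([41, 402, 41]);
translate([440, 0, 667]) cube([41, 402, 41]);
translate([0, 0, 469]) cube([41, 41, 198]);
translate([440, 0, 469]) cube([41, 41, 198]);


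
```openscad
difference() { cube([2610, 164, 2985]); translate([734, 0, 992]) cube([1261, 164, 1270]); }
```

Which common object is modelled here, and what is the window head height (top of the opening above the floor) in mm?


A wall with a window opening. The window head height is 2262 mm.

A wall with a rectangular opening subtracted — a window. Sill at z = 992, opening 1270 mm tall, so the head is at 992 + 1270 = 2262 mm.


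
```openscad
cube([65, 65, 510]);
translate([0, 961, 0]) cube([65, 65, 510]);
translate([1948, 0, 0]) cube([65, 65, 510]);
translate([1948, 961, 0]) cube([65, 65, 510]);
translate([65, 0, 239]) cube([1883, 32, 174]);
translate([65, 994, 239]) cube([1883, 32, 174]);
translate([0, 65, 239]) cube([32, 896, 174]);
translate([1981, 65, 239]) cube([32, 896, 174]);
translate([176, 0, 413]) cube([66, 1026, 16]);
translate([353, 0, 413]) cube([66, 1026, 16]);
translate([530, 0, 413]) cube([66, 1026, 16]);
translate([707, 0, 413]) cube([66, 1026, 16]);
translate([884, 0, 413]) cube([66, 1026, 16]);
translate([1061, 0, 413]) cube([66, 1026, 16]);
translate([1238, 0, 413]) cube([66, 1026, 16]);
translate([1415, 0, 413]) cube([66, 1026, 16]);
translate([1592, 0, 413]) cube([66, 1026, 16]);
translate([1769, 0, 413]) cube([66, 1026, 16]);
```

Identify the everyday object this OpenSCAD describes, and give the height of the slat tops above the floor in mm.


A bed frame. The slat-top height is 429 mm.

Four posts, four rails, and a row of slats — a bed frame. Slats sit on the rails at z = 239 + 174 = 413; with slat thickness 16, the top is 429 mm.


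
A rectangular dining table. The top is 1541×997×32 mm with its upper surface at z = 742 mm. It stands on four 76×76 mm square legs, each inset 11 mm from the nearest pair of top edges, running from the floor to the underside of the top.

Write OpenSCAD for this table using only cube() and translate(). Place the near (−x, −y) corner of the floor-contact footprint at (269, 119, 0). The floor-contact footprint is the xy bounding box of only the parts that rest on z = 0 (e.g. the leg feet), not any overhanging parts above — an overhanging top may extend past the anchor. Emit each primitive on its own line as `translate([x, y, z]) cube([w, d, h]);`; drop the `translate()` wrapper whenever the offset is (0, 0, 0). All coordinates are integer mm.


translate([258, 108, 710]) cube([1541, 997, 32]);
translate([269, 119, 0]) cube([76, 76, 710]);
translate([1712, 119, 0]) cube([76, 76, 710]);
translate([269, 1018, 0]) cube([76, 76, 710]);
translate([1712, 1018, 0]) cube([76, 76, 710]);


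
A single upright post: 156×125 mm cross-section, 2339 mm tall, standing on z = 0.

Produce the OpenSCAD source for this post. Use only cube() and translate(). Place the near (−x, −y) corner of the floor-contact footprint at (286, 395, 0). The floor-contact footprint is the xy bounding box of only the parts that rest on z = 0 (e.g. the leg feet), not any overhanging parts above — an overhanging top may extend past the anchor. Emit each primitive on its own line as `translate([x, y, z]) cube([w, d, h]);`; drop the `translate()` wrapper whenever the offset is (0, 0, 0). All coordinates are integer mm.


translate([286, 395, 0]) cube([156, 125, 2339]);


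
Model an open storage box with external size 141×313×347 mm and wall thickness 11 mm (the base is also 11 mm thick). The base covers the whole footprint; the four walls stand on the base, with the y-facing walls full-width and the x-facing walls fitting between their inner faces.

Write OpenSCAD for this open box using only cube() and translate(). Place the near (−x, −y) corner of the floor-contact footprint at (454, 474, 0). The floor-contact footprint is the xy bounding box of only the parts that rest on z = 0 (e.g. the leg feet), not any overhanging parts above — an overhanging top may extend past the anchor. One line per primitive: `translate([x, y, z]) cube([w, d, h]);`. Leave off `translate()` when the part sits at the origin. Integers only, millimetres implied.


translate([454, 474, 0]) cube([141, 313, 11]);
translate([454, 474, 11]) cube([141, 11, 336]);
translate([454, 776, 11]) cube([141, 11, 336]);
translate([454, 485, 11]) cube([11, 291, 336]);
translate([584, 485, 11]) cube([11, 291, 336]);


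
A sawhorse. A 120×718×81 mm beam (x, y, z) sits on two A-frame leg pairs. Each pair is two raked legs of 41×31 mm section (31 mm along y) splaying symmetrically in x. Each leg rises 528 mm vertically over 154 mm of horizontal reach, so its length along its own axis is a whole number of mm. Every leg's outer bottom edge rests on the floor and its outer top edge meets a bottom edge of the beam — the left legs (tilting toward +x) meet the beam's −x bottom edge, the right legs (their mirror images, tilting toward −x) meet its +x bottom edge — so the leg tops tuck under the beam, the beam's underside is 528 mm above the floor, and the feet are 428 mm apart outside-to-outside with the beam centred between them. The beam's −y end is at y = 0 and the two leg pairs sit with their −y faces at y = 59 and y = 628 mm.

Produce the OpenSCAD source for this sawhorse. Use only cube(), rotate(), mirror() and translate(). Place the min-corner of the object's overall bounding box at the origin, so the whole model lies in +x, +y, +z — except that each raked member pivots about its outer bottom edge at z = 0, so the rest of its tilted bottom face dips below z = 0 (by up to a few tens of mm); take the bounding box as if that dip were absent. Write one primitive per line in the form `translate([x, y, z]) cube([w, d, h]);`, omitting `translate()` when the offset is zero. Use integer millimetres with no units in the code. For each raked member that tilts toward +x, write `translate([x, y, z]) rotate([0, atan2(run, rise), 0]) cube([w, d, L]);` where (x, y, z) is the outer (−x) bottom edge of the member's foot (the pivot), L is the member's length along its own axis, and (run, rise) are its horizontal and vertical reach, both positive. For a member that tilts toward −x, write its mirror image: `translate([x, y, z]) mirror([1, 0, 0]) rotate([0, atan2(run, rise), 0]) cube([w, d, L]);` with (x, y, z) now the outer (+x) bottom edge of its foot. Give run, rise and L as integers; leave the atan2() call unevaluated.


translate([154, 0, 528]) cube([120, 718, 81]);
translate([0, 59, 0]) rotate([0, atan2(154, 528), 0]) cube([41, 31, 550]);
translate([428, 59, 0]) mirror([1, 0, 0]) rotate([0, atan2(154, 528), 0]) cube([41, 31, 550]);
translate([0, 628, 0]) rotate([0, atan2(154, 528), 0]) cube([41, 31, 550]);
translate([428, 628, 0]) mirror([1, 0, 0]) rotate([0, atan2(154, 528), 0]) cube([41, 31, 550]);


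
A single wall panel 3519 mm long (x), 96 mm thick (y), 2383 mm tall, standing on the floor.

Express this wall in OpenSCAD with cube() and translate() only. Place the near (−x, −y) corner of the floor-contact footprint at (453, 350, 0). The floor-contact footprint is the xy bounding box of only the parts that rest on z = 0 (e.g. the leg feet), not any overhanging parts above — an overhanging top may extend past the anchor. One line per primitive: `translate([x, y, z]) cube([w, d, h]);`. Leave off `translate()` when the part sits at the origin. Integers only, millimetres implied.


translate([453, 350, 0]) cube([3519, 96, 2383]);


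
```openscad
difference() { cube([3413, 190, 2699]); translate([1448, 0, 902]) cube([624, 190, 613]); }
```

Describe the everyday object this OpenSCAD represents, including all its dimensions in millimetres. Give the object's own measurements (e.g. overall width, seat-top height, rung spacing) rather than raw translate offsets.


A wall 3413 mm long (x), 190 mm thick (y), 2699 mm tall, with a rectangular window opening cut through it. The opening is 624 mm wide and 613 mm tall; its sill is at z = 902 mm and its near (−x) edge is 1448 mm from the wall's −x end. The opening passes through the full wall thickness.


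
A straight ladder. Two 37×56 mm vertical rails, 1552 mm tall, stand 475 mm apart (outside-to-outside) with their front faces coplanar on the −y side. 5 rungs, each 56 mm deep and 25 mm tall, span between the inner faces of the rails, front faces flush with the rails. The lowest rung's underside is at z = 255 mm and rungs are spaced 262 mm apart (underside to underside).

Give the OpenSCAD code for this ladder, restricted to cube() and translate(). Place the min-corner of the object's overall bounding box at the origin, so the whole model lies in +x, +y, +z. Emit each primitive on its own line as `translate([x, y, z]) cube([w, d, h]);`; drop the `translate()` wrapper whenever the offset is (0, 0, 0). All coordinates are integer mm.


cube([37, 56, 1552]);
translate([438, 0, 0]) cube([37, 56, 1552]);
translate([37, 0, 255]) cube([401, 56, 25]);
translate([37, 0, 517]) cube([401, 56, 25]);
translate([37, 0, 779]) cube([401, 56, 25]);
translate([37, 0, 1041]) cube([401, 56, 25]);
translate([37, 0, 1303]) cube([401, 56, 25]);


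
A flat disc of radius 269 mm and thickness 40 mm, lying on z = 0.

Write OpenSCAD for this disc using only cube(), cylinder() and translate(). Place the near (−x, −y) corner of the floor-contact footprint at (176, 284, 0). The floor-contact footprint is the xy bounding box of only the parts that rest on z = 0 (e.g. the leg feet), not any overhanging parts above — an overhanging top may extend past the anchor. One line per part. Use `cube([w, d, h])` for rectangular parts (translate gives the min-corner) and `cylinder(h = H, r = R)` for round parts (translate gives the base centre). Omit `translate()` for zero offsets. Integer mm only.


translate([445, 553, 0]) cylinder(h = 40, r = 269);


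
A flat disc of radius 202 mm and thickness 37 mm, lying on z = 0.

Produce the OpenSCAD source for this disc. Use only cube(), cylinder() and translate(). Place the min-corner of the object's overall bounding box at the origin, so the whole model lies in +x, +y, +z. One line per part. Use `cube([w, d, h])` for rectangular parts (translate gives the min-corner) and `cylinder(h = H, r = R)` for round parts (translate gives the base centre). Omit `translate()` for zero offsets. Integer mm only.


translate([202, 202, 0]) cylinder(h = 37, r = 202);


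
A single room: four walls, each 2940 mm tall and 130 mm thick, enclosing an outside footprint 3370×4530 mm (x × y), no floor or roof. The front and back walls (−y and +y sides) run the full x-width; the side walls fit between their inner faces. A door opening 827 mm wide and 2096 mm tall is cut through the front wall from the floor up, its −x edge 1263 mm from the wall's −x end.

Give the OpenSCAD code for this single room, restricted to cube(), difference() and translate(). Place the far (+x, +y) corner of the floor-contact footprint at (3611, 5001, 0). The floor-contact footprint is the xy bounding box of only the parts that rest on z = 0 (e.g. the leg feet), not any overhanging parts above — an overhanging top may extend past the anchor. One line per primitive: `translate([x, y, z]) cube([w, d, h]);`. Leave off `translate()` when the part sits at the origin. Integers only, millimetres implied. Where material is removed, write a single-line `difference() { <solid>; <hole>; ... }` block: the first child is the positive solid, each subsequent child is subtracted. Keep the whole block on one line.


difference() { translate([241, 471, 0]) cube([3370, 130, 2940]); translate([1504, 471, 0]) cube([827, 130, 2096]); }
translate([241, 4871, 0]) cube([3370, 130, 2940]);
translate([241, 601, 0]) cube([130, 4270, 2940]);
translate([3481, 601, 0]) cube([130, 4270, 2940]);


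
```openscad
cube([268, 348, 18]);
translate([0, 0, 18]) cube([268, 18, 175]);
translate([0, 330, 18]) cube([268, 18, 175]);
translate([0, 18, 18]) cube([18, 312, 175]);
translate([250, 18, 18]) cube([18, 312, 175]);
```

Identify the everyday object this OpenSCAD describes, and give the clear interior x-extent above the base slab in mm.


An open box. The internal width is 232 mm.

A 268×348 base slab with four walls standing on it — an open box. The base is 268 mm wide and the walls are 18 mm thick, so the internal width is 268 − 2 × 18 = 232 mm.


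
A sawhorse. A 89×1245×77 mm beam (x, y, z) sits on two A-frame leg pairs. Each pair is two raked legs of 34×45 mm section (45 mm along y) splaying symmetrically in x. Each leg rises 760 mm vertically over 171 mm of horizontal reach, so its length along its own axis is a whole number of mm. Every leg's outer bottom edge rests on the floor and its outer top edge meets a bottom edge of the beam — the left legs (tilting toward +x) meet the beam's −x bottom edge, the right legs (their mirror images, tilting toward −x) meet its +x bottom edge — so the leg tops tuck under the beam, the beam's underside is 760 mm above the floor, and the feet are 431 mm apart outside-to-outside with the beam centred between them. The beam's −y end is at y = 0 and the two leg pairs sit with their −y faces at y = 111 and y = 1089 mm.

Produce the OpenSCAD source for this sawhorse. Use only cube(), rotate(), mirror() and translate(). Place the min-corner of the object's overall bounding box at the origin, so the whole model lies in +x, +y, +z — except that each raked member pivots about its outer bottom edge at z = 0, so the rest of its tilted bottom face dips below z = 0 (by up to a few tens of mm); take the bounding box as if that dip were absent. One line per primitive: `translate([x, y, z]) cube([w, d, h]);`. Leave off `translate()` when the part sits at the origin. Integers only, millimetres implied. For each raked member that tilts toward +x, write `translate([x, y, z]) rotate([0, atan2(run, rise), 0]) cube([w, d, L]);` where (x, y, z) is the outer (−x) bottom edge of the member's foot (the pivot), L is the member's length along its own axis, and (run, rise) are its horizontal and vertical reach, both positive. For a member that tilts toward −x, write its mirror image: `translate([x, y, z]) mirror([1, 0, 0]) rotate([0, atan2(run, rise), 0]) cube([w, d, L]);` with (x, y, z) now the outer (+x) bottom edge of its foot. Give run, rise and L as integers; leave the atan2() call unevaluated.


translate([171, 0, 760]) cube([89, 1245, 77]);
translate([0, 111, 0]) rotate([0, atan2(171, 760), 0]) cube([34, 45, 779]);
translate([431, 111, 0]) mirror([1, 0, 0]) rotate([0, atan2(171, 760), 0]) cube([34, 45, 779]);
translate([0, 1089, 0]) rotate([0, atan2(171, 760), 0]) cube([34, 45, 779]);
translate([431, 1089, 0]) mirror([1, 0, 0]) rotate([0, atan2(171, 760), 0]) cube([34, 45, 779]);


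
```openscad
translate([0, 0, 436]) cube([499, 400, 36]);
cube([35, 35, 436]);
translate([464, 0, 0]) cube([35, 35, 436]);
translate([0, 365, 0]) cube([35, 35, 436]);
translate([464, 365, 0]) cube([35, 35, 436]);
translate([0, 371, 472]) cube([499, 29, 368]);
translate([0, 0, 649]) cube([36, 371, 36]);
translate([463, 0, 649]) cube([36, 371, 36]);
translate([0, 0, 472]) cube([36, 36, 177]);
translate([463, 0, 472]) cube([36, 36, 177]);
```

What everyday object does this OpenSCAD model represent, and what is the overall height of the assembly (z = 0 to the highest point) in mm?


A chair. The overall height is 840 mm.

A slab on four corner posts with a tall panel at the back — a chair. The seat slab sits at z = 436 with thickness 36, and the 368 mm backrest starts at the seat top, so the overall height is 436 + 36 + 368 = 840 mm.


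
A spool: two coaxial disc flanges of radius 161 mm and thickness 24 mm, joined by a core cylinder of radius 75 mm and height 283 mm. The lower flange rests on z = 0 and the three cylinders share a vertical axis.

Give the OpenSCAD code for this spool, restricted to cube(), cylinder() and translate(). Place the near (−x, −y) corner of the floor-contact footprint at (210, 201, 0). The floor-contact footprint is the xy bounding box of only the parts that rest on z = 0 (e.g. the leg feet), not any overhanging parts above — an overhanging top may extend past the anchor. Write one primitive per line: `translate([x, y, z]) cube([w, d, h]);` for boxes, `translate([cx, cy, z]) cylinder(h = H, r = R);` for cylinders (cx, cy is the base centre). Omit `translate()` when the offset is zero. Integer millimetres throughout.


translate([371, 362, 0]) cylinder(h = 24, r = 161);
translate([371, 362, 24]) cylinder(h = 283, r = 75);
translate([371, 362, 307]) cylinder(h = 24, r = 161);


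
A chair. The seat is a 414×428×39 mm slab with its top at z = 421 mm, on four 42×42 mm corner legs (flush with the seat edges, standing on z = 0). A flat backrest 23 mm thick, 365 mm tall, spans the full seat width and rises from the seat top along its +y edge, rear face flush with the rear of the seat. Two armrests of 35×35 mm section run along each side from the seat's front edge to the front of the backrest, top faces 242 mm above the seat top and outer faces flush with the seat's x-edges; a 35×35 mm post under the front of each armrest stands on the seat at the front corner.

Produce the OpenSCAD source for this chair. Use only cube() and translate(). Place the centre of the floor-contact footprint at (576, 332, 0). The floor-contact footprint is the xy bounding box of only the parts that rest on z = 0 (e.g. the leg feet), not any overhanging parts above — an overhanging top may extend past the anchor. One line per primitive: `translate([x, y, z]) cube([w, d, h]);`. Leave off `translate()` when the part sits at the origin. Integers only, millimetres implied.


translate([369, 118, 382]) cube([414, 428, 39]);
translate([369, 118, 0]) cube([42, 42, 382]);
translate([741, 118, 0]) cube([42, 42, 382]);
translate([369, 504, 0]) cube([42, 42, 382]);
translate([741, 504, 0]) cube([42, 42, 382]);
translate([369, 523, 421]) cube([414, 23, 365]);
translate([369, 118, 628]) cube([35, 405, 35]);
translate([748, 118, 628]) cube([35, 405, 35]);
translate([369, 118, 421]) cube([35, 35, 207]);
translate([748, 118, 421]) cube([35, 35, 207]);


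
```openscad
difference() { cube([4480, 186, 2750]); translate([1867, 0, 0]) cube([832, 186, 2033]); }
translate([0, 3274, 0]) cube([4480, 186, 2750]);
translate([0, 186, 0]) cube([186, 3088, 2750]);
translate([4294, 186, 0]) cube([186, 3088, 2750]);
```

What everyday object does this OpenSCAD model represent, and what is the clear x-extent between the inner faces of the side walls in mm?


A single room. The interior width is 4108 mm.

Four walls enclosing a rectangle with a door in the front wall — a room. Outside width 4480 minus two 186 mm walls gives 4108 mm.


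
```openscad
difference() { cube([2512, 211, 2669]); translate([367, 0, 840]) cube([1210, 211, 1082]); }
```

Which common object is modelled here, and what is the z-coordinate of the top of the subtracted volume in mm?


A wall with a window opening. The window head height is 1922 mm.

A wall with a rectangular opening subtracted — a window. Sill at z = 840, opening 1082 mm tall, so the head is at 840 + 1082 = 1922 mm.


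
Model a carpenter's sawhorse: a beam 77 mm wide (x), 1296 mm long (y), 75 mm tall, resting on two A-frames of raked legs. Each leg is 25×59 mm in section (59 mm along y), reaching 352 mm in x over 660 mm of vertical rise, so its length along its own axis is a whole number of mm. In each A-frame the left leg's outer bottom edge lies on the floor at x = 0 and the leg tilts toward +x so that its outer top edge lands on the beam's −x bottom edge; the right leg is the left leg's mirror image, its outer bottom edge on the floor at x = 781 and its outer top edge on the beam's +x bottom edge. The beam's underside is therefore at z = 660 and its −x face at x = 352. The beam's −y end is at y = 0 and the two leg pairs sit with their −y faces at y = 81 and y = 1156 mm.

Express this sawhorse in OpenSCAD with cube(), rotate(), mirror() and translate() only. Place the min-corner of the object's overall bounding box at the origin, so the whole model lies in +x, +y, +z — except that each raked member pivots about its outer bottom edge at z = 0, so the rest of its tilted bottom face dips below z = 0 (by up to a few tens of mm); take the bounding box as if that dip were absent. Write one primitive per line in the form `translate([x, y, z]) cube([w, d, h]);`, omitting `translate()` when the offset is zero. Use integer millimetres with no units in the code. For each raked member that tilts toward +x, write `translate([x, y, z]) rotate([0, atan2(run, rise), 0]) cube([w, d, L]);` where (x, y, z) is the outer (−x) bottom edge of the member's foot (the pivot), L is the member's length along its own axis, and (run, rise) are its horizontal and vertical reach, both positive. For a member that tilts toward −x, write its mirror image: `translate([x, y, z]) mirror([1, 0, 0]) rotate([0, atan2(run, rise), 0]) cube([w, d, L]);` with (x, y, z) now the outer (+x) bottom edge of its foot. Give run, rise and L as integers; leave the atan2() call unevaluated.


translate([352, 0, 660]) cube([77, 1296, 75]);
translate([0, 81, 0]) rotate([0, atan2(352, 660), 0]) cube([25, 59, 748]);
translate([781, 81, 0]) mirror([1, 0, 0]) rotate([0, atan2(352, 660), 0]) cube([25, 59, 748]);
translate([0, 1156, 0]) rotate([0, atan2(352, 660), 0]) cube([25, 59, 748]);
translate([781, 1156, 0]) mirror([1, 0, 0]) rotate([0, atan2(352, 660), 0]) cube([25, 59, 748]);


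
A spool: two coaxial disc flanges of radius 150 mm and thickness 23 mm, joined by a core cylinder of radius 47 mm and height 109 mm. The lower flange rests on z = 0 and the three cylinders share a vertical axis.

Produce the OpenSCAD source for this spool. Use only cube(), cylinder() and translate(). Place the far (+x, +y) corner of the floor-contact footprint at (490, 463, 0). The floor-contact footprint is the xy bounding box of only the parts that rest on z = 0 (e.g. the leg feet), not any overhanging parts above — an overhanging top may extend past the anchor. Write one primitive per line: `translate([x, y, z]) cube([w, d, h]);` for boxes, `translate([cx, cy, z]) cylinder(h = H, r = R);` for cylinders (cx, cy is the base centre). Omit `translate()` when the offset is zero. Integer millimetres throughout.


translate([340, 313, 0]) cylinder(h = 23, r = 150);
translate([340, 313, 23]) cylinder(h = 109, r = 47);
translate([340, 313, 132]) cylinder(h = 23, r = 150);


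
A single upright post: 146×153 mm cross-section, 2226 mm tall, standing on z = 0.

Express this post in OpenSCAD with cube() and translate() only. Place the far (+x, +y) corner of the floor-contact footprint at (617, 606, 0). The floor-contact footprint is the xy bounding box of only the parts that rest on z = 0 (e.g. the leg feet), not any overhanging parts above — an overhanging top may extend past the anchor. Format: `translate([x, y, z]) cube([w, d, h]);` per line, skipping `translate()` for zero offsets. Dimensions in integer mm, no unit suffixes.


translate([471, 453, 0]) cube([146, 153, 2226]);


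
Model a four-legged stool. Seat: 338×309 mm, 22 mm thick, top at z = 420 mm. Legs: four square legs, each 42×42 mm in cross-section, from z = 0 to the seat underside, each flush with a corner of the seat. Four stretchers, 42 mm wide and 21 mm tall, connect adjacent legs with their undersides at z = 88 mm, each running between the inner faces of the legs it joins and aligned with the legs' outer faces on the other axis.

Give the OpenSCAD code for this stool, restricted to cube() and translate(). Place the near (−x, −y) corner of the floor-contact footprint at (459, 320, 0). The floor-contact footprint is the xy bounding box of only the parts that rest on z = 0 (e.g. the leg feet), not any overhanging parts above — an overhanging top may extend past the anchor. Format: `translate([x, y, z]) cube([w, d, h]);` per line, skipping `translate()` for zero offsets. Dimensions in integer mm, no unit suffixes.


translate([459, 320, 398]) cube([338, 309, 22]);
translate([459, 320, 0]) cube([42, 42, 398]);
translate([755, 320, 0]) cube([42, 42, 398]);
translate([459, 587, 0]) cube([42, 42, 398]);
translate([755, 587, 0]) cube([42, 42, 398]);
translate([501, 320, 88]) cube([254, 42, 21]);
translate([501, 587, 88]) cube([254, 42, 21]);
translate([459, 362, 88]) cube([42, 225, 21]);
translate([755, 362, 88]) cube([42, 225, 21]);


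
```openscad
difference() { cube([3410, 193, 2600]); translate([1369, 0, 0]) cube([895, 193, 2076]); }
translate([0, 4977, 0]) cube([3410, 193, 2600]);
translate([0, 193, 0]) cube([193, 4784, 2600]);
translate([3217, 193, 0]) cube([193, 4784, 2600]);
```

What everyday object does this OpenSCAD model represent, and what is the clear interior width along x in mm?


A single room. The interior width is 3024 mm.

Four walls enclosing a rectangle with a door in the front wall — a room. Outside width 3410 minus two 193 mm walls gives 3024 mm.


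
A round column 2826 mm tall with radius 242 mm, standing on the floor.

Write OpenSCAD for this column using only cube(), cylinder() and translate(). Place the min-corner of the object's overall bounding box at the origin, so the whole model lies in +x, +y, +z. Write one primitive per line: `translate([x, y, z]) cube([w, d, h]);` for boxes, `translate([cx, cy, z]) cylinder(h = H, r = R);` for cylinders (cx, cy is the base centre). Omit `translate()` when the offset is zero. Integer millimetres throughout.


translate([242, 242, 0]) cylinder(h = 2826, r = 242);


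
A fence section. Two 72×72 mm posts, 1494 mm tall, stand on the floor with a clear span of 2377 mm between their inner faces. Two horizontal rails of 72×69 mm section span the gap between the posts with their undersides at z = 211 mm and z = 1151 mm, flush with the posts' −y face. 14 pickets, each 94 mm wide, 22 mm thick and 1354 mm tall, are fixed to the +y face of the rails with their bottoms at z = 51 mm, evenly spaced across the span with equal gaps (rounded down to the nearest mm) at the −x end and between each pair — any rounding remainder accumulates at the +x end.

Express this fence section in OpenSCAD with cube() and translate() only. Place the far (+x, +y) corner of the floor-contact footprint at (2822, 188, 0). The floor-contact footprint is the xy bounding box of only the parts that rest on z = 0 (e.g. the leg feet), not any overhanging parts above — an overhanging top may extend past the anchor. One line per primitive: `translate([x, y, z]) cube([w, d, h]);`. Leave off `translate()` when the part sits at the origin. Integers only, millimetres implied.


translate([301, 116, 0]) cube([72, 72, 1494]);
translate([2750, 116, 0]) cube([72, 72, 1494]);
translate([373, 116, 211]) cube([2377, 72, 69]);
translate([373, 116, 1151]) cube([2377, 72, 69]);
translate([443, 188, 51]) cube([94, 22, 1354]);
translate([607, 188, 51]) cube([94, 22, 1354]);
translate([771, 188, 51]) cube([94, 22, 1354]);
translate([935, 188, 51]) cube([94, 22, 1354]);
translate([1099, 188, 51]) cube([94, 22, 1354]);
translate([1263, 188, 51]) cube([94, 22, 1354]);
translate([1427, 188, 51]) cube([94, 22, 1354]);
translate([1591, 188, 51]) cube([94, 22, 1354]);
translate([1755, 188, 51]) cube([94, 22, 1354]);
translate([1919, 188, 51]) cube([94, 22, 1354]);
translate([2083, 188, 51]) cube([94, 22, 1354]);
translate([2247, 188, 51]) cube([94, 22, 1354]);
translate([2411, 188, 51]) cube([94, 22, 1354]);
translate([2575, 188, 51]) cube([94, 22, 1354]);


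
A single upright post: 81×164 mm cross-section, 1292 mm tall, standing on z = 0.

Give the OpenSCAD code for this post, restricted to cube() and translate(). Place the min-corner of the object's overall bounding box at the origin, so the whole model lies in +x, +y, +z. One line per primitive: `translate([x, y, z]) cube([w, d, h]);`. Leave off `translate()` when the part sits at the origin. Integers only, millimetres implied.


cube([81, 164, 1292]);


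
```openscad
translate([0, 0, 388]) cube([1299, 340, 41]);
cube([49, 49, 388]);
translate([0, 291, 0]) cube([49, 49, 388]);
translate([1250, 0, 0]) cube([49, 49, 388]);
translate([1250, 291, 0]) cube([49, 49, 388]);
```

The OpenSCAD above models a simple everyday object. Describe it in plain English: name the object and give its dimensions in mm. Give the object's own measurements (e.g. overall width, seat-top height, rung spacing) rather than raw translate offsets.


A long wooden bench with a 1299 mm (x) × 340 mm (y) seat, 41 mm thick, its top surface 429 mm above the floor. Four 49 mm square legs at the seat corners, flush with the edges, run from z = 0 to the seat underside.


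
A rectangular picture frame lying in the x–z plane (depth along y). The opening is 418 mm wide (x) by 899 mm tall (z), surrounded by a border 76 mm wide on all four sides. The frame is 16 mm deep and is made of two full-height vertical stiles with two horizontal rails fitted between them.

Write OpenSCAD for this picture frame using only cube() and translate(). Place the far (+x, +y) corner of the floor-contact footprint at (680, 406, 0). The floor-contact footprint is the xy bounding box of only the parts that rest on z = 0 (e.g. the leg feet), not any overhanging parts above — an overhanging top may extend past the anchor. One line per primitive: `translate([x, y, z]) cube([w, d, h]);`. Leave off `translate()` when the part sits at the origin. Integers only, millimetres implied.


translate([110, 390, 0]) cube([76, 16, 1051]);
translate([604, 390, 0]) cube([76, 16, 1051]);
translate([186, 390, 0]) cube([418, 16, 76]);
translate([186, 390, 975]) cube([418, 16, 76]);


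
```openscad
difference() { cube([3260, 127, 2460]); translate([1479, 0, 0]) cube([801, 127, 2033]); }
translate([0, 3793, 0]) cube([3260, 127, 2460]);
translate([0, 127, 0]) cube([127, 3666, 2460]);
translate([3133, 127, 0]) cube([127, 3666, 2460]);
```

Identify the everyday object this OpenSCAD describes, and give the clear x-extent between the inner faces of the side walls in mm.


A single room. The interior width is 3006 mm.

Four walls enclosing a rectangle with a door in the front wall — a room. Outside width 3260 minus two 127 mm walls gives 3006 mm.


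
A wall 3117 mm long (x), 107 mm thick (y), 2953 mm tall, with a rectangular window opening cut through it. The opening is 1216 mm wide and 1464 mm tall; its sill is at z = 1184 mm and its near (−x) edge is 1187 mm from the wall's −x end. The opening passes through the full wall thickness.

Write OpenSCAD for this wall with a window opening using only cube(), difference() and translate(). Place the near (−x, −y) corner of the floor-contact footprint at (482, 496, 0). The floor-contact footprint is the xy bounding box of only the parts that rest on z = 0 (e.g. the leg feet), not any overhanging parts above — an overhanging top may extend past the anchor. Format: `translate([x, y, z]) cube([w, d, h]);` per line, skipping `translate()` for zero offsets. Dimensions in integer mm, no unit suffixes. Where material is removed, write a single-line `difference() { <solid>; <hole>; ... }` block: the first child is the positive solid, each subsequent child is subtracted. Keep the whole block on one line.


difference() { translate([482, 496, 0]) cube([3117, 107, 2953]); translate([1669, 496, 1184]) cube([1216, 107, 1464]); }


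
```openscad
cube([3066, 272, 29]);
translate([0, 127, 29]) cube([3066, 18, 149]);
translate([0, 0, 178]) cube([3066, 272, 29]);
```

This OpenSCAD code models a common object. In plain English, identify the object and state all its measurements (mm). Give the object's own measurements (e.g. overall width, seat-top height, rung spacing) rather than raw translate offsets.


An I-beam lying along x, 3066 mm long. Overall section height 207 mm. Two flanges 272 mm wide (y) and 29 mm thick, one on the floor and one at the top; a web 18 mm thick runs between them, centred on the flange width.


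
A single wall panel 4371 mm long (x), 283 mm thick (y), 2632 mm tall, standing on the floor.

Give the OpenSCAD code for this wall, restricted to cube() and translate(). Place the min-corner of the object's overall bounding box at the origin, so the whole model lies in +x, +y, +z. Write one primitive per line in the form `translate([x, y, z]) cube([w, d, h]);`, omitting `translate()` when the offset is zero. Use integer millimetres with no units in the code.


cube([4371, 283, 2632]);
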